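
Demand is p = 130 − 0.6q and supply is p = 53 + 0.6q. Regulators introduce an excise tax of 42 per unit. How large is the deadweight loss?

Competitive equilibrium: 130 − 0.6q = 53 + 0.6q → q* = 64.1667, p* = 91.5.
With the tax, the buyer price exceeds the seller price by 42: (130 − 0.6q) − (53 + 0.6q) = 42 → q' = 29.1667.
Δq = 64.1667 − 29.1667 = 35; the wedge equals the tax, 42.
The triangle = ½ × 35 × 42 = 735.

735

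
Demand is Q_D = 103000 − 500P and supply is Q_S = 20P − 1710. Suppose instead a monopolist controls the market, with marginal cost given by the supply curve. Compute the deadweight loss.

In inverse form: demand P = 206 − 0.002Q, supply P = 85.5 + 0.05Q.
Competitive equilibrium: 206 − 0.002Q = 85.5 + 0.05Q → Q* = 2317.3077, P* = 201.3654.
Marginal revenue: MR = 206 − 0.004Q. Set MR = MC: 206 − 0.004Q = 85.5 + 0.05Q → Q_m = 2231.4815.
Price P_m = 206 − 0.002·2231.4815 = 201.537; MC(Q_m) = 85.5 + 0.05·2231.4815 = 197.0741.
Competitive Q* = 2317.3077, so ΔQ = 85.8262; wedge = 201.537 − 197.0741 = 4.4629.
The triangle = ½ × 85.8262 × 4.4629 = 191.52.

191.52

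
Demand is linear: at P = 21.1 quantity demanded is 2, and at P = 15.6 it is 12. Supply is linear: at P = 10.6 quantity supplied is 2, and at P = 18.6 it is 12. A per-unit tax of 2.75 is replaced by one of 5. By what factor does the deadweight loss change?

3.306

Demand slope = (15.6 − 21.1)/(12 − 2) = −0.55, so P = 22.2 − 0.55Q.
Supply slope = (18.6 − 10.6)/(12 − 2) = 0.8, so P = 9 + 0.8Q.
Competitive equilibrium: 22.2 − 0.55Q = 9 + 0.8Q → Q* = 9.7778, P* = 16.8222.
For a per-unit tax t: ΔQ = t/1.35, so DWL = ½·t·(t/1.35) = t²/2.7.
At t = 2.75: DWL = 2.801. At t = 5: DWL = 9.259.
Ratio = (5/2.75)² = 3.306.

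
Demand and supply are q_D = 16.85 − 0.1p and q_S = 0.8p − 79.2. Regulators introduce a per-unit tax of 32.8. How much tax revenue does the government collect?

In inverse form: demand p = 168.5 − 10q, supply p = 99 + 1.25q.
Competitive equilibrium: 168.5 − 10q = 99 + 1.25q → q* = 6.1778, p* = 106.7222.
With the tax, the buyer price exceeds the seller price by 32.8: (168.5 − 10q) − (99 + 1.25q) = 32.8 → q' = 3.2622.
Tax revenue = 32.8 × 3.2622 = 107.

107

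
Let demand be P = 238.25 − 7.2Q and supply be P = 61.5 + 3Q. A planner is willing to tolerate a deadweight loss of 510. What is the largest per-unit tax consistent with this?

Competitive equilibrium: 238.25 − 7.2Q = 61.5 + 3Q → Q* = 17.3284, P* = 113.4853.
A tax t gives ΔQ = t/10.2 and wedge t, so DWL = t²/20.4.
t²/20.4 = 510 → t² = 10404 → t = 102.

102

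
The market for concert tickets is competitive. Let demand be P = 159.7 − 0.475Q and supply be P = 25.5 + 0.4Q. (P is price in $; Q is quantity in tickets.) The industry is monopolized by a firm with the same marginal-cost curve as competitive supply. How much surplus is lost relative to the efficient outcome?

$1274.05

Competitive equilibrium: 159.7 − 0.475Q = 25.5 + 0.4Q → Q* = 153.3714, P* = 86.8486.
Marginal revenue: MR = 159.7 − 0.95Q. Set MR = MC: 159.7 − 0.95Q = 25.5 + 0.4Q → Q_m = 99.4074.
Price P_m = 159.7 − 0.475·99.4074 = 112.4815; MC(Q_m) = 25.5 + 0.4·99.4074 = 65.263.
Competitive Q* = 153.3714, so ΔQ = 53.964; wedge = 112.4815 − 65.263 = 47.2185.
Welfare loss = ½ × 53.964 × 47.2185 = $1274.05.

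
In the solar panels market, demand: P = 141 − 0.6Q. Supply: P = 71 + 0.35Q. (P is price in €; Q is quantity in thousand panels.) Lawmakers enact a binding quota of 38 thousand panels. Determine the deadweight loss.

€604.85 thousand

Competitive equilibrium: 141 − 0.6Q = 71 + 0.35Q → Q* = 73.6842, P* = 96.7895.
At Q = 38: demand price = 141 − 0.6·38 = 118.2; supply price = 71 + 0.35·38 = 84.3.
ΔQ = 73.6842 − 38 = 35.6842; wedge = 118.2 − 84.3 = 33.9.
Welfare loss = ½ × 35.6842 × 33.9 = €604.85 thousand.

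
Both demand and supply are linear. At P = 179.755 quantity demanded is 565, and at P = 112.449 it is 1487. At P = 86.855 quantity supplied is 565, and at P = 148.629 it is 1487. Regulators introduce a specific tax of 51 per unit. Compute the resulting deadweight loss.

Demand slope = (112.449 − 179.755)/(1487 − 565) = −0.073, so P = 221 − 0.073Q.
Supply slope = (148.629 − 86.855)/(1487 − 565) = 0.067, so P = 49 + 0.067Q.
Competitive equilibrium: 221 − 0.073Q = 49 + 0.067Q → Q* = 1228.5714, P* = 131.3143.
With the tax, the buyer price exceeds the seller price by 51: (221 − 0.073Q) − (49 + 0.067Q) = 51 → Q' = 864.2857.
ΔQ = 1228.5714 − 864.2857 = 364.2857; the wedge equals the tax, 51.
DWL = ½ × 364.2857 × 51 = 9289.29.

9289.29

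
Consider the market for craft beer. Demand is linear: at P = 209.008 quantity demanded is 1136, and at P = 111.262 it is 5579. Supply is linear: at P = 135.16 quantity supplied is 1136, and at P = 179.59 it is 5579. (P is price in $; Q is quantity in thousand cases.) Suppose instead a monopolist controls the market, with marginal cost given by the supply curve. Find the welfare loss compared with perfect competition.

Demand slope = (111.262 − 209.008)/(5579 − 1136) = −0.022, so P = 234 − 0.022Q.
Supply slope = (179.59 − 135.16)/(5579 − 1136) = 0.01, so P = 123.8 + 0.01Q.
Competitive equilibrium: 234 − 0.022Q = 123.8 + 0.01Q → Q* = 3443.75, P* = 158.2375.
Marginal revenue: MR = 234 − 0.044Q. Set MR = MC: 234 − 0.044Q = 123.8 + 0.01Q → Q_m = 2040.7407.
Price P_m = 234 − 0.022·2040.7407 = 189.1037; MC(Q_m) = 123.8 + 0.01·2040.7407 = 144.2074.
Competitive Q* = 3443.75, so ΔQ = 1403.0093; wedge = 189.1037 − 144.2074 = 44.8963.
Welfare loss = ½ × 1403.0093 × 44.8963 = $31494.96 thousand.

$31494.96 thousand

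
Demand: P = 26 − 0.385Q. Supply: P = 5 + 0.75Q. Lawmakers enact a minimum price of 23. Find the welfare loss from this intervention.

Competitive equilibrium: 26 − 0.385Q = 5 + 0.75Q → Q* = 18.5022, P* = 18.8767.
At the floor P = 23, quantity demanded = (26 − 23)/0.385 = 7.7922.
Sellers' marginal cost at Q' = 7.7922: 5 + 0.75·7.7922 = 10.8442.
ΔQ = 18.5022 − 7.7922 = 10.71; wedge = 23 − 10.8442 = 12.1558.
The triangle = ½ × 10.71 × 12.1558 = 65.09.

65.09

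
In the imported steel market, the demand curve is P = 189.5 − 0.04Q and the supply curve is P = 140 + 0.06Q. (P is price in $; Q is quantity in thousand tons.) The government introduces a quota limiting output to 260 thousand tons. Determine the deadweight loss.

Competitive equilibrium: 189.5 − 0.04Q = 140 + 0.06Q → Q* = 495, P* = 169.7.
At Q = 260: demand price = 189.5 − 0.04·260 = 179.1; supply price = 140 + 0.06·260 = 155.6.
ΔQ = 495 − 260 = 235; wedge = 179.1 − 155.6 = 23.5.
Welfare loss = ½ × 235 × 23.5 = $2761.25 thousand.

$2761.25 thousand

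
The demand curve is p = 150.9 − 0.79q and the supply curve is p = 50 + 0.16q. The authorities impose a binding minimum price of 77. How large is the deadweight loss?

76.21

Competitive equilibrium: 150.9 − 0.79q = 50 + 0.16q → q* = 106.2105, p* = 66.9937.
At the floor p = 77, quantity demanded = (150.9 − 77)/0.79 = 93.5443.
Sellers' marginal cost at q' = 93.5443: 50 + 0.16·93.5443 = 64.9671.
Δq = 106.2105 − 93.5443 = 12.6662; wedge = 77 − 64.9671 = 12.0329.
Deadweight loss = ½ × 12.6662 × 12.0329 = 76.21.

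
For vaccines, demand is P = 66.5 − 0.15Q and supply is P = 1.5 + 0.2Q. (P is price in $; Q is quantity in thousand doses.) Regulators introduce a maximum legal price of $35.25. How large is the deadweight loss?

Competitive equilibrium: 66.5 − 0.15Q = 1.5 + 0.2Q → Q* = 185.7143, P* = 38.6429.
At the ceiling P = 35.25, quantity supplied = (35.25 − 1.5)/0.2 = 168.75.
Willingness to pay at Q' = 168.75: 66.5 − 0.15·168.75 = 41.1875.
ΔQ = 185.7143 − 168.75 = 16.9643; wedge = 41.1875 − 35.25 = 5.9375.
Welfare loss = ½ × 16.9643 × 5.9375 = $50.36 thousand.

$50.36 thousand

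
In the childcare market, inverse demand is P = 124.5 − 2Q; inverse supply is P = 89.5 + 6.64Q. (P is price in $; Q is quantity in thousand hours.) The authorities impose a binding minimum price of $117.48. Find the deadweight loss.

Competitive equilibrium: 124.5 − 2Q = 89.5 + 6.64Q → Q* = 4.0509, P* = 116.3981.
At the floor P = 117.48, quantity demanded = (124.5 − 117.48)/2 = 3.51.
Sellers' marginal cost at Q' = 3.51: 89.5 + 6.64·3.51 = 112.8064.
ΔQ = 4.0509 − 3.51 = 0.5409; wedge = 117.48 − 112.8064 = 4.6736.
Welfare loss = ½ × 0.5409 × 4.6736 = $1.26 thousand.

$1.26 thousand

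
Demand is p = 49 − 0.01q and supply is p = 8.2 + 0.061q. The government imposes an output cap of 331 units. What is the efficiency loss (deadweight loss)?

Competitive equilibrium: 49 − 0.01q = 8.2 + 0.061q → q* = 574.6479, p* = 43.2535.
At q = 331: demand price = 49 − 0.01·331 = 45.69; supply price = 8.2 + 0.061·331 = 28.391.
Δq = 574.6479 − 331 = 243.6479; wedge = 45.69 − 28.391 = 17.299.
Deadweight loss = ½ × 243.6479 × 17.299 = 2107.43.

2107.43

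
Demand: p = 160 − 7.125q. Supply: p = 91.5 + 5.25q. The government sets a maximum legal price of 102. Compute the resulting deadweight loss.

77.34

Competitive equilibrium: 160 − 7.125q = 91.5 + 5.25q → q* = 5.5354, p* = 120.5606.
At the ceiling p = 102, quantity supplied = (102 − 91.5)/5.25 = 2.
Willingness to pay at q' = 2: 160 − 7.125·2 = 145.75.
Δq = 5.5354 − 2 = 3.5354; wedge = 145.75 − 102 = 43.75.
Deadweight loss = ½ × 3.5354 × 43.75 = 77.34.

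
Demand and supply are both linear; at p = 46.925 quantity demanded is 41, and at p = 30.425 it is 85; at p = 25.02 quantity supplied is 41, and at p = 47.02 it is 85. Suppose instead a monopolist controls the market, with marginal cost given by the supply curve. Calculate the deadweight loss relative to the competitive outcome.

171.70

Demand slope = (30.425 − 46.925)/(85 − 41) = −0.375, so p = 62.3 − 0.375q.
Supply slope = (47.02 − 25.02)/(85 − 41) = 0.5, so p = 4.52 + 0.5q.
Competitive equilibrium: 62.3 − 0.375q = 4.52 + 0.5q → q* = 66.0343, p* = 37.5371.
Marginal revenue: MR = 62.3 − 0.75q. Set MR = MC: 62.3 − 0.75q = 4.52 + 0.5q → q_m = 46.224.
Price p_m = 62.3 − 0.375·46.224 = 44.966; MC(q_m) = 4.52 + 0.5·46.224 = 27.632.
Competitive q* = 66.0343, so Δq = 19.8103; wedge = 44.966 − 27.632 = 17.334.
The triangle = ½ × 19.8103 × 17.334 = 171.70.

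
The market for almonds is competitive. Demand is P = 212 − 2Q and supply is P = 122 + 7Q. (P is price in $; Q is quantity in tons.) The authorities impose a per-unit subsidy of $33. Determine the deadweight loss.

$60.50

Competitive equilibrium: 212 − 2Q = 122 + 7Q → Q* = 10, P* = 192.
The subsidy lowers effective supply by 33: P = 89 + 7Q.
New quantity: 212 − 2Q = 89 + 7Q → Q' = 13.6667.
Overproduction ΔQ = 13.6667 − 10 = 3.6667; wedge = subsidy = 33.
Welfare loss = ½ × 3.6667 × 33 = $60.50.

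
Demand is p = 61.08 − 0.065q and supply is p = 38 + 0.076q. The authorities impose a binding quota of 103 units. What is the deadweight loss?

259.65

Competitive equilibrium: 61.08 − 0.065q = 38 + 0.076q → q* = 163.6879, p* = 50.4403.
At q = 103: demand price = 61.08 − 0.065·103 = 54.385; supply price = 38 + 0.076·103 = 45.828.
Δq = 163.6879 − 103 = 60.6879; wedge = 54.385 − 45.828 = 8.557.
DWL = ½ × 60.6879 × 8.557 = 259.65.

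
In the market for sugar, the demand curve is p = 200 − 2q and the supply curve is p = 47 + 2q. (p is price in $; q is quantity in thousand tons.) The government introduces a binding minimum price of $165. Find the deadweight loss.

$861.125 thousand

Competitive equilibrium: 200 − 2q = 47 + 2q → q* = 38.25, p* = 123.5.
At the floor p = 165, quantity demanded = (200 − 165)/2 = 17.5.
Sellers' marginal cost at q' = 17.5: 47 + 2·17.5 = 82.
Δq = 38.25 − 17.5 = 20.75; wedge = 165 − 82 = 83.
Deadweight loss = ½ × 20.75 × 83 = $861.125 thousand.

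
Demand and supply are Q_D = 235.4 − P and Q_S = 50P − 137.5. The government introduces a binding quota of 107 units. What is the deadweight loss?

7477.80

In inverse form: demand P = 235.4 − Q, supply P = 2.75 + 0.02Q.
Competitive equilibrium: 235.4 − Q = 2.75 + 0.02Q → Q* = 228.0882, P* = 7.3118.
At Q = 107: demand price = 235.4 − 1·107 = 128.4; supply price = 2.75 + 0.02·107 = 4.89.
ΔQ = 228.0882 − 107 = 121.0882; wedge = 128.4 − 4.89 = 123.51.
DWL = ½ × 121.0882 × 123.51 = 7477.80.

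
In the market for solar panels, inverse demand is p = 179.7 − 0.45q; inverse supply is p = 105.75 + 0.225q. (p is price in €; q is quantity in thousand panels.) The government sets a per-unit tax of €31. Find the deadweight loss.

€711.85 thousand

Competitive equilibrium: 179.7 − 0.45q = 105.75 + 0.225q → q* = 109.5556, p* = 130.4.
With the tax, the buyer price exceeds the seller price by 31: (179.7 − 0.45q) − (105.75 + 0.225q) = 31 → q' = 63.6296.
Δq = 109.5556 − 63.6296 = 45.926; the wedge equals the tax, 31.
Deadweight loss = ½ × 45.926 × 31 = €711.85 thousand.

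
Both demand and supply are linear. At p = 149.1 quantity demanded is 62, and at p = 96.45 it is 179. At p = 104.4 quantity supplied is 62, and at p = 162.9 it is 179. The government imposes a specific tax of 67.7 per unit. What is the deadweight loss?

2412.26

Demand slope = (96.45 − 149.1)/(179 − 62) = −0.45, so p = 177 − 0.45q.
Supply slope = (162.9 − 104.4)/(179 − 62) = 0.5, so p = 73.4 + 0.5q.
Competitive equilibrium: 177 − 0.45q = 73.4 + 0.5q → q* = 109.0526, p* = 127.9263.
With the tax, the buyer price exceeds the seller price by 67.7: (177 − 0.45q) − (73.4 + 0.5q) = 67.7 → q' = 37.7895.
Δq = 109.0526 − 37.7895 = 71.2631; the wedge equals the tax, 67.7.
The triangle = ½ × 71.2631 × 67.7 = 2412.26.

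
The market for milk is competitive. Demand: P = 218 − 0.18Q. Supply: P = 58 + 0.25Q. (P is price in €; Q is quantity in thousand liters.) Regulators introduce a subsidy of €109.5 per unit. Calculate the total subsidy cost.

€68628.49 thousand

Competitive equilibrium: 218 − 0.18Q = 58 + 0.25Q → Q* = 372.093, P* = 151.0233.
The subsidy lowers effective supply by 109.5: P = 0.25Q − 51.5.
New quantity: 218 − 0.18Q = 0.25Q − 51.5 → Q' = 626.7442.
Total subsidy cost = 109.5 × 626.7442 = €68628.49 thousand.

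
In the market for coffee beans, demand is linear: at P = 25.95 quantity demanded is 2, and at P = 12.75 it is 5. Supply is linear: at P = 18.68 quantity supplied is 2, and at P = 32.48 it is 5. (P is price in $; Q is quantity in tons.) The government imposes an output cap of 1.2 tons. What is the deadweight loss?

Demand slope = (12.75 − 25.95)/(5 − 2) = −4.4, so P = 34.75 − 4.4Q.
Supply slope = (32.48 − 18.68)/(5 − 2) = 4.6, so P = 9.48 + 4.6Q.
Competitive equilibrium: 34.75 − 4.4Q = 9.48 + 4.6Q → Q* = 2.8078, P* = 22.3958.
At Q = 1.2: demand price = 34.75 − 4.4·1.2 = 29.47; supply price = 9.48 + 4.6·1.2 = 15.
ΔQ = 2.8078 − 1.2 = 1.6078; wedge = 29.47 − 15 = 14.47.
Deadweight loss = ½ × 1.6078 × 14.47 = $11.63.

$11.63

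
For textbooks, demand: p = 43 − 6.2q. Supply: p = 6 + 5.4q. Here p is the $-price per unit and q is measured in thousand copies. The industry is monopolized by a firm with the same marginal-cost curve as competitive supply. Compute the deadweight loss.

Competitive equilibrium: 43 − 6.2q = 6 + 5.4q → q* = 3.1897, p* = 23.2241.
Marginal revenue: MR = 43 − 12.4q. Set MR = MC: 43 − 12.4q = 6 + 5.4q → q_m = 2.0787.
Price p_m = 43 − 6.2·2.0787 = 30.1121; MC(q_m) = 6 + 5.4·2.0787 = 17.225.
Competitive q* = 3.1897, so Δq = 1.111; wedge = 30.1121 − 17.225 = 12.8871.
Deadweight loss = ½ × 1.111 × 12.8871 = $7.16 thousand.

$7.16 thousand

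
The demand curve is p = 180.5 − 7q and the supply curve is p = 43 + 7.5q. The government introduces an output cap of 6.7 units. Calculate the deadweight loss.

Competitive equilibrium: 180.5 − 7q = 43 + 7.5q → q* = 9.4828, p* = 114.1207.
At q = 6.7: demand price = 180.5 − 7·6.7 = 133.6; supply price = 43 + 7.5·6.7 = 93.25.
Δq = 9.4828 − 6.7 = 2.7828; wedge = 133.6 − 93.25 = 40.35.
DWL = ½ × 2.7828 × 40.35 = 56.14.

56.14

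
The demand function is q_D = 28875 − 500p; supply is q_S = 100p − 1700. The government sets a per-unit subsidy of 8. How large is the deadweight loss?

In inverse form: demand p = 57.75 − 0.002q, supply p = 17 + 0.01q.
Competitive equilibrium: 57.75 − 0.002q = 17 + 0.01q → q* = 3395.8333, p* = 50.9583.
The subsidy lowers effective supply by 8: p = 9 + 0.01q.
New quantity: 57.75 − 0.002q = 9 + 0.01q → q' = 4062.5.
Overproduction Δq = 4062.5 − 3395.8333 = 666.6667; wedge = subsidy = 8.
DWL = ½ × 666.6667 × 8 = 2666.67.

2666.67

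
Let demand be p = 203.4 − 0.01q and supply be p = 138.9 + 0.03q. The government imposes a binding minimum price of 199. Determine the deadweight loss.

Competitive equilibrium: 203.4 − 0.01q = 138.9 + 0.03q → q* = 1612.5, p* = 187.275.
At the floor p = 199, quantity demanded = (203.4 − 199)/0.01 = 440.
Sellers' marginal cost at q' = 440: 138.9 + 0.03·440 = 152.1.
Δq = 1612.5 − 440 = 1172.5; wedge = 199 − 152.1 = 46.9.
The triangle = ½ × 1172.5 × 46.9 = 27495.125.

27495.125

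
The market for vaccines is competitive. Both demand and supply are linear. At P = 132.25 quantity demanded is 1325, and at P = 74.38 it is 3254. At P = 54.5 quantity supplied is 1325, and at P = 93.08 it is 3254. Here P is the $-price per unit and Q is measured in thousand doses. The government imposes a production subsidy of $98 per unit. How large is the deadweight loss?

Demand slope = (74.38 − 132.25)/(3254 − 1325) = −0.03, so P = 172 − 0.03Q.
Supply slope = (93.08 − 54.5)/(3254 − 1325) = 0.02, so P = 28 + 0.02Q.
Competitive equilibrium: 172 − 0.03Q = 28 + 0.02Q → Q* = 2880, P* = 85.6.
The subsidy lowers effective supply by 98: P = 0.02Q − 70.
New quantity: 172 − 0.03Q = 0.02Q − 70 → Q' = 4840.
Overproduction ΔQ = 4840 − 2880 = 1960; wedge = subsidy = 98.
Welfare loss = ½ × 1960 × 98 = $96040 thousand.

$96040 thousand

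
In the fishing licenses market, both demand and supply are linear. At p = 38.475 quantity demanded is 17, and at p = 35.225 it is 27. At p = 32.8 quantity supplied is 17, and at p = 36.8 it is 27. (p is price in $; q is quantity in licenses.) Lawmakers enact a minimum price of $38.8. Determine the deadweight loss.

Demand slope = (35.225 − 38.475)/(27 − 17) = −0.325, so p = 44 − 0.325q.
Supply slope = (36.8 − 32.8)/(27 − 17) = 0.4, so p = 26 + 0.4q.
Competitive equilibrium: 44 − 0.325q = 26 + 0.4q → q* = 24.8276, p* = 35.931.
At the floor p = 38.8, quantity demanded = (44 − 38.8)/0.325 = 16.
Sellers' marginal cost at q' = 16: 26 + 0.4·16 = 32.4.
Δq = 24.8276 − 16 = 8.8276; wedge = 38.8 − 32.4 = 6.4.
DWL = ½ × 8.8276 × 6.4 = $28.25.

$28.25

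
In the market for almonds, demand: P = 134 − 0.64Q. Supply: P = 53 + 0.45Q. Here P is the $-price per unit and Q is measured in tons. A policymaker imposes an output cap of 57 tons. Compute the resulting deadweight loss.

$163.34

Competitive equilibrium: 134 − 0.64Q = 53 + 0.45Q → Q* = 74.3119, P* = 86.4404.
At Q = 57: demand price = 134 − 0.64·57 = 97.52; supply price = 53 + 0.45·57 = 78.65.
ΔQ = 74.3119 − 57 = 17.3119; wedge = 97.52 − 78.65 = 18.87.
DWL = ½ × 17.3119 × 18.87 = $163.34.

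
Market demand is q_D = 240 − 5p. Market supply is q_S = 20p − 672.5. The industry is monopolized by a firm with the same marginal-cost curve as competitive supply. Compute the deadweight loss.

In inverse form: demand p = 48 − 0.2q, supply p = 33.625 + 0.05q.
Competitive equilibrium: 48 − 0.2q = 33.625 + 0.05q → q* = 57.5, p* = 36.5.
Marginal revenue: MR = 48 − 0.4q. Set MR = MC: 48 − 0.4q = 33.625 + 0.05q → q_m = 31.9444.
Price p_m = 48 − 0.2·31.9444 = 41.6111; MC(q_m) = 33.625 + 0.05·31.9444 = 35.2222.
Competitive q* = 57.5, so Δq = 25.5556; wedge = 41.6111 − 35.2222 = 6.3889.
Deadweight loss = ½ × 25.5556 × 6.3889 = 81.64.

81.64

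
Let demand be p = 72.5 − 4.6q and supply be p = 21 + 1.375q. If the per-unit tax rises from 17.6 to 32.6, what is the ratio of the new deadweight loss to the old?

3.431

Competitive equilibrium: 72.5 − 4.6q = 21 + 1.375q → q* = 8.6192, p* = 32.8515.
For a per-unit tax t: Δq = t/5.975, so DWL = ½·t·(t/5.975) = t²/11.95.
At t = 17.6: DWL = 25.921. At t = 32.6: DWL = 88.934.
Ratio = (32.6/17.6)² = 3.431.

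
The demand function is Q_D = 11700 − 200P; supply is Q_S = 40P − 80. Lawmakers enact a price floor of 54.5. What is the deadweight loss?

In inverse form: demand P = 58.5 − 0.005Q, supply P = 2 + 0.025Q.
Competitive equilibrium: 58.5 − 0.005Q = 2 + 0.025Q → Q* = 1883.3333, P* = 49.0833.
At the floor P = 54.5, quantity demanded = (58.5 − 54.5)/0.005 = 800.
Sellers' marginal cost at Q' = 800: 2 + 0.025·800 = 22.
ΔQ = 1883.3333 − 800 = 1083.3333; wedge = 54.5 − 22 = 32.5.
Welfare loss = ½ × 1083.3333 × 32.5 = 17604.17.

17604.17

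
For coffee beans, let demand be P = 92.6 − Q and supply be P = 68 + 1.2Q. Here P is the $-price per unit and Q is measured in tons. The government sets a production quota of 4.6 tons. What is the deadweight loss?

Competitive equilibrium: 92.6 − Q = 68 + 1.2Q → Q* = 11.1818, P* = 81.4182.
At Q = 4.6: demand price = 92.6 − 1·4.6 = 88; supply price = 68 + 1.2·4.6 = 73.52.
ΔQ = 11.1818 − 4.6 = 6.5818; wedge = 88 − 73.52 = 14.48.
DWL = ½ × 6.5818 × 14.48 = $47.65.

$47.65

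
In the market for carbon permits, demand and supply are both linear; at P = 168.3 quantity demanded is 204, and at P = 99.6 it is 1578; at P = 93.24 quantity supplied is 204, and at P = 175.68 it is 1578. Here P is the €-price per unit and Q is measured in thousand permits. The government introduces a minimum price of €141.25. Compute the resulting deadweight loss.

Demand slope = (99.6 − 168.3)/(1578 − 204) = −0.05, so P = 178.5 − 0.05Q.
Supply slope = (175.68 − 93.24)/(1578 − 204) = 0.06, so P = 81 + 0.06Q.
Competitive equilibrium: 178.5 − 0.05Q = 81 + 0.06Q → Q* = 886.3636, P* = 134.1818.
At the floor P = 141.25, quantity demanded = (178.5 − 141.25)/0.05 = 745.
Sellers' marginal cost at Q' = 745: 81 + 0.06·745 = 125.7.
ΔQ = 886.3636 − 745 = 141.3636; wedge = 141.25 − 125.7 = 15.55.
Deadweight loss = ½ × 141.3636 × 15.55 = €1099.10 thousand.

€1099.10 thousand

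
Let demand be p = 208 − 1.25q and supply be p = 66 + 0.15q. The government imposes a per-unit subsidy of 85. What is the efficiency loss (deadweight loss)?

2580.36

Competitive equilibrium: 208 − 1.25q = 66 + 0.15q → q* = 101.4286, p* = 81.2143.
The subsidy lowers effective supply by 85: p = 0.15q − 19.
New quantity: 208 − 1.25q = 0.15q − 19 → q' = 162.1429.
Overproduction Δq = 162.1429 − 101.4286 = 60.7143; wedge = subsidy = 85.
Deadweight loss = ½ × 60.7143 × 85 = 2580.36.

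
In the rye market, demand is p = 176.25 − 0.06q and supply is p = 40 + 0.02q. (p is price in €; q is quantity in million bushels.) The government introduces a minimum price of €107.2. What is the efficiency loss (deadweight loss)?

€12201.04 million

Competitive equilibrium: 176.25 − 0.06q = 40 + 0.02q → q* = 1703.125, p* = 74.0625.
At the floor p = 107.2, quantity demanded = (176.25 − 107.2)/0.06 = 1150.83333.
Sellers' marginal cost at q' = 1150.83333: 40 + 0.02·1150.83333 = 63.01667.
Δq = 1703.125 − 1150.83333 = 552.29167; wedge = 107.2 − 63.01667 = 44.18333.
The triangle = ½ × 552.29167 × 44.18333 = €12201.04 million.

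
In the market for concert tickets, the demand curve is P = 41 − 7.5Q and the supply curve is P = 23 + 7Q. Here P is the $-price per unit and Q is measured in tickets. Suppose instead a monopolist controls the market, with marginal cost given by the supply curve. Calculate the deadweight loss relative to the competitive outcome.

$1.30

Competitive equilibrium: 41 − 7.5Q = 23 + 7Q → Q* = 1.2414, P* = 31.6897.
Marginal revenue: MR = 41 − 15Q. Set MR = MC: 41 − 15Q = 23 + 7Q → Q_m = 0.8182.
Price P_m = 41 − 7.5·0.8182 = 34.8635; MC(Q_m) = 23 + 7·0.8182 = 28.7274.
Competitive Q* = 1.2414, so ΔQ = 0.4232; wedge = 34.8635 − 28.7274 = 6.1361.
Deadweight loss = ½ × 0.4232 × 6.1361 = $1.30.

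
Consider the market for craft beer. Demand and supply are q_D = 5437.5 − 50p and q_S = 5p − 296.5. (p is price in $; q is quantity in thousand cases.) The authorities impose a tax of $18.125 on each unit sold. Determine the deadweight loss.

$746.63 thousand

In inverse form: demand p = 108.75 − 0.02q, supply p = 59.3 + 0.2q.
Competitive equilibrium: 108.75 − 0.02q = 59.3 + 0.2q → q* = 224.7727, p* = 104.2545.
With the tax, the buyer price exceeds the seller price by 18.125: (108.75 − 0.02q) − (59.3 + 0.2q) = 18.125 → q' = 142.3864.
Δq = 224.7727 − 142.3864 = 82.3863; the wedge equals the tax, 18.125.
Deadweight loss = ½ × 82.3863 × 18.125 = $746.63 thousand.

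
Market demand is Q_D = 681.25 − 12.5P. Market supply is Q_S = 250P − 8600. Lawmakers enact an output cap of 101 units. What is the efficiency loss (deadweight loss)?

803.16

In inverse form: demand P = 54.5 − 0.08Q, supply P = 34.4 + 0.004Q.
Competitive equilibrium: 54.5 − 0.08Q = 34.4 + 0.004Q → Q* = 239.2857, P* = 35.3571.
At Q = 101: demand price = 54.5 − 0.08·101 = 46.42; supply price = 34.4 + 0.004·101 = 34.804.
ΔQ = 239.2857 − 101 = 138.2857; wedge = 46.42 − 34.804 = 11.616.
Deadweight loss = ½ × 138.2857 × 11.616 = 803.16.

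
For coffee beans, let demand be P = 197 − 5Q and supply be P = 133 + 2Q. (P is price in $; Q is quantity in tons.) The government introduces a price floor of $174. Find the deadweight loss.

$72.23

Competitive equilibrium: 197 − 5Q = 133 + 2Q → Q* = 9.1429, P* = 151.2857.
At the floor P = 174, quantity demanded = (197 − 174)/5 = 4.6.
Sellers' marginal cost at Q' = 4.6: 133 + 2·4.6 = 142.2.
ΔQ = 9.1429 − 4.6 = 4.5429; wedge = 174 − 142.2 = 31.8.
Welfare loss = ½ × 4.5429 × 31.8 = $72.23.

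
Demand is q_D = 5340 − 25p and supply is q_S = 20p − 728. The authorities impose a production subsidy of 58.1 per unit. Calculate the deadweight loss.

18753.39

In inverse form: demand p = 213.6 − 0.04q, supply p = 36.4 + 0.05q.
Competitive equilibrium: 213.6 − 0.04q = 36.4 + 0.05q → q* = 1968.8889, p* = 134.8444.
The subsidy lowers effective supply by 58.1: p = 0.05q − 21.7.
New quantity: 213.6 − 0.04q = 0.05q − 21.7 → q' = 2614.4444.
Overproduction Δq = 2614.4444 − 1968.8889 = 645.5555; wedge = subsidy = 58.1.
The triangle = ½ × 645.5555 × 58.1 = 18753.39.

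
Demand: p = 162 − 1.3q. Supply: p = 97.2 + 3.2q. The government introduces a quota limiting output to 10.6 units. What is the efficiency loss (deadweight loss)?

Competitive equilibrium: 162 − 1.3q = 97.2 + 3.2q → q* = 14.4, p* = 143.28.
At q = 10.6: demand price = 162 − 1.3·10.6 = 148.22; supply price = 97.2 + 3.2·10.6 = 131.12.
Δq = 14.4 − 10.6 = 3.8; wedge = 148.22 − 131.12 = 17.1.
DWL = ½ × 3.8 × 17.1 = 32.49.

32.49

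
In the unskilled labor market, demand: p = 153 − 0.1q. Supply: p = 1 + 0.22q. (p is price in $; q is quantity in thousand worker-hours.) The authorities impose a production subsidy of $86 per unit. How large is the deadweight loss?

Competitive equilibrium: 153 − 0.1q = 1 + 0.22q → q* = 475, p* = 105.5.
The subsidy lowers effective supply by 86: p = 0.22q − 85.
New quantity: 153 − 0.1q = 0.22q − 85 → q' = 743.75.
Overproduction Δq = 743.75 − 475 = 268.75; wedge = subsidy = 86.
DWL = ½ × 268.75 × 86 = $11556.25 thousand.

$11556.25 thousand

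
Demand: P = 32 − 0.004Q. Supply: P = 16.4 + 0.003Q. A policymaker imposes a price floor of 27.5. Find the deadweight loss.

4262.54

Competitive equilibrium: 32 − 0.004Q = 16.4 + 0.003Q → Q* = 2228.5714, P* = 23.0857.
At the floor P = 27.5, quantity demanded = (32 − 27.5)/0.004 = 1125.
Sellers' marginal cost at Q' = 1125: 16.4 + 0.003·1125 = 19.775.
ΔQ = 2228.5714 − 1125 = 1103.5714; wedge = 27.5 − 19.775 = 7.725.
The triangle = ½ × 1103.5714 × 7.725 = 4262.54.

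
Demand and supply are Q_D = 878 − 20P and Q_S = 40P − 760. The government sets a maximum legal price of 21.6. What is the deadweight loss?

1949.40

In inverse form: demand P = 43.9 − 0.05Q, supply P = 19 + 0.025Q.
Competitive equilibrium: 43.9 − 0.05Q = 19 + 0.025Q → Q* = 332, P* = 27.3.
At the ceiling P = 21.6, quantity supplied = (21.6 − 19)/0.025 = 104.
Willingness to pay at Q' = 104: 43.9 − 0.05·104 = 38.7.
ΔQ = 332 − 104 = 228; wedge = 38.7 − 21.6 = 17.1.
DWL = ½ × 228 × 17.1 = 1949.40.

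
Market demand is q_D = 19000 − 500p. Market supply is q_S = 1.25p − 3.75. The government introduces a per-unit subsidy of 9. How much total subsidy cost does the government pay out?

In inverse form: demand p = 38 − 0.002q, supply p = 3 + 0.8q.
Competitive equilibrium: 38 − 0.002q = 3 + 0.8q → q* = 43.6409, p* = 37.9127.
The subsidy lowers effective supply by 9: p = 0.8q − 6.
New quantity: 38 − 0.002q = 0.8q − 6 → q' = 54.8628.
Total subsidy cost = 9 × 54.8628 = 493.77.

493.77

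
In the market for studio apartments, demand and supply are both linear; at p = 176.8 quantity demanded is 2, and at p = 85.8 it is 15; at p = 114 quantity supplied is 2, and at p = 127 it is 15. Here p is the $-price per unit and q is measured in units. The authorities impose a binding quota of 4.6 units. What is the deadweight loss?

Demand slope = (85.8 − 176.8)/(15 − 2) = −7, so p = 190.8 − 7q.
Supply slope = (127 − 114)/(15 − 2) = 1, so p = 112 + q.
Competitive equilibrium: 190.8 − 7q = 112 + q → q* = 9.85, p* = 121.85.
At q = 4.6: demand price = 190.8 − 7·4.6 = 158.6; supply price = 112 + 1·4.6 = 116.6.
Δq = 9.85 − 4.6 = 5.25; wedge = 158.6 − 116.6 = 42.
Deadweight loss = ½ × 5.25 × 42 = $110.25.

$110.25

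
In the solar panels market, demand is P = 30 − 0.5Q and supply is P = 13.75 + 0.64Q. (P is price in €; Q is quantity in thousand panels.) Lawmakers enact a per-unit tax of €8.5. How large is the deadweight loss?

Competitive equilibrium: 30 − 0.5Q = 13.75 + 0.64Q → Q* = 14.2544, P* = 22.8728.
With the tax, the buyer price exceeds the seller price by 8.5: (30 − 0.5Q) − (13.75 + 0.64Q) = 8.5 → Q' = 6.7982.
ΔQ = 14.2544 − 6.7982 = 7.4562; the wedge equals the tax, 8.5.
Welfare loss = ½ × 7.4562 × 8.5 = €31.69 thousand.

€31.69 thousand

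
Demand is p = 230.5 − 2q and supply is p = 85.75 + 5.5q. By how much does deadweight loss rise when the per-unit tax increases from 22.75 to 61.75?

Competitive equilibrium: 230.5 − 2q = 85.75 + 5.5q → q* = 19.3, p* = 191.9.
For a per-unit tax t: Δq = t/7.5, so DWL = ½·t·(t/7.5) = t²/15.
At t = 22.75: DWL = 34.504. At t = 61.75: DWL = 254.204.
Increase = 254.204 − 34.504 = 219.70.

219.70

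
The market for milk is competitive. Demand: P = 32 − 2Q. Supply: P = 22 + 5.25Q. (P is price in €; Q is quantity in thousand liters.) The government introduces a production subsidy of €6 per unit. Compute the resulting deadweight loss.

Competitive equilibrium: 32 − 2Q = 22 + 5.25Q → Q* = 1.3793, P* = 29.2414.
The subsidy lowers effective supply by 6: P = 16 + 5.25Q.
New quantity: 32 − 2Q = 16 + 5.25Q → Q' = 2.2069.
Overproduction ΔQ = 2.2069 − 1.3793 = 0.8276; wedge = subsidy = 6.
The triangle = ½ × 0.8276 × 6 = €2.48 thousand.

€2.48 thousand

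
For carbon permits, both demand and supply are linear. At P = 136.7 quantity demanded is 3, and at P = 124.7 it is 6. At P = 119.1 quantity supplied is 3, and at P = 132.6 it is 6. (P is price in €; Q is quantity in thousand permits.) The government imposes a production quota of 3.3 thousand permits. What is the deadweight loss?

€13.32 thousand

Demand slope = (124.7 − 136.7)/(6 − 3) = −4, so P = 148.7 − 4Q.
Supply slope = (132.6 − 119.1)/(6 − 3) = 4.5, so P = 105.6 + 4.5Q.
Competitive equilibrium: 148.7 − 4Q = 105.6 + 4.5Q → Q* = 5.0706, P* = 128.4176.
At Q = 3.3: demand price = 148.7 − 4·3.3 = 135.5; supply price = 105.6 + 4.5·3.3 = 120.45.
ΔQ = 5.0706 − 3.3 = 1.7706; wedge = 135.5 − 120.45 = 15.05.
The triangle = ½ × 1.7706 × 15.05 = €13.32 thousand.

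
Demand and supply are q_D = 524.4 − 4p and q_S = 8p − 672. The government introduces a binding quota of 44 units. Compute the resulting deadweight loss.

In inverse form: demand p = 131.1 − 0.25q, supply p = 84 + 0.125q.
Competitive equilibrium: 131.1 − 0.25q = 84 + 0.125q → q* = 125.6, p* = 99.7.
At q = 44: demand price = 131.1 − 0.25·44 = 120.1; supply price = 84 + 0.125·44 = 89.5.
Δq = 125.6 − 44 = 81.6; wedge = 120.1 − 89.5 = 30.6.
Deadweight loss = ½ × 81.6 × 30.6 = 1248.48.

1248.48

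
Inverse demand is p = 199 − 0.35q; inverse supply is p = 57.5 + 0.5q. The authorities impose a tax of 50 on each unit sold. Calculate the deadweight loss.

1470.59

Competitive equilibrium: 199 − 0.35q = 57.5 + 0.5q → q* = 166.4706, p* = 140.7353.
With the tax, the buyer price exceeds the seller price by 50: (199 − 0.35q) − (57.5 + 0.5q) = 50 → q' = 107.6471.
Δq = 166.4706 − 107.6471 = 58.8235; the wedge equals the tax, 50.
DWL = ½ × 58.8235 × 50 = 1470.59.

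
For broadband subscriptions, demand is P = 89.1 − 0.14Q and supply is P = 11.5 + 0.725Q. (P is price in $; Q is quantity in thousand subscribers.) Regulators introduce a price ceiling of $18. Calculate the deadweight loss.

$2819.83 thousand

Competitive equilibrium: 89.1 − 0.14Q = 11.5 + 0.725Q → Q* = 89.711, P* = 76.5405.
At the ceiling P = 18, quantity supplied = (18 − 11.5)/0.725 = 8.9655.
Willingness to pay at Q' = 8.9655: 89.1 − 0.14·8.9655 = 87.8448.
ΔQ = 89.711 − 8.9655 = 80.7455; wedge = 87.8448 − 18 = 69.8448.
The triangle = ½ × 80.7455 × 69.8448 = $2819.83 thousand.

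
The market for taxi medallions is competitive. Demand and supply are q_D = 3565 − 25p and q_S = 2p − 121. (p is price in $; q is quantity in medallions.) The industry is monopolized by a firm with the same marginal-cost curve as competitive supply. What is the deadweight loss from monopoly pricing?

In inverse form: demand p = 142.6 − 0.04q, supply p = 60.5 + 0.5q.
Competitive equilibrium: 142.6 − 0.04q = 60.5 + 0.5q → q* = 152.037, p* = 136.5185.
Marginal revenue: MR = 142.6 − 0.08q. Set MR = MC: 142.6 − 0.08q = 60.5 + 0.5q → q_m = 141.5517.
Price p_m = 142.6 − 0.04·141.5517 = 136.9379; MC(q_m) = 60.5 + 0.5·141.5517 = 131.2759.
Competitive q* = 152.037, so Δq = 10.4853; wedge = 136.9379 − 131.2759 = 5.662.
Welfare loss = ½ × 10.4853 × 5.662 = $29.68.

$29.68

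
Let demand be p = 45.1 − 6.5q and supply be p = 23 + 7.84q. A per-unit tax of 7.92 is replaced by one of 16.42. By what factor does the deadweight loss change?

4.298

Competitive equilibrium: 45.1 − 6.5q = 23 + 7.84q → q* = 1.5411, p* = 35.0826.
For a per-unit tax t: Δq = t/14.34, so DWL = ½·t·(t/14.34) = t²/28.68.
At t = 7.92: DWL = 2.187. At t = 16.42: DWL = 9.401.
Ratio = (16.42/7.92)² = 4.298.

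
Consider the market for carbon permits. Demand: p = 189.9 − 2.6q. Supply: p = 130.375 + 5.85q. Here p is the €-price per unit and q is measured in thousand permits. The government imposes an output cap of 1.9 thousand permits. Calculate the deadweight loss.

€111.81 thousand

Competitive equilibrium: 189.9 − 2.6q = 130.375 + 5.85q → q* = 7.0444, p* = 171.5846.
At q = 1.9: demand price = 189.9 − 2.6·1.9 = 184.96; supply price = 130.375 + 5.85·1.9 = 141.49.
Δq = 7.0444 − 1.9 = 5.1444; wedge = 184.96 − 141.49 = 43.47.
Deadweight loss = ½ × 5.1444 × 43.47 = €111.81 thousand.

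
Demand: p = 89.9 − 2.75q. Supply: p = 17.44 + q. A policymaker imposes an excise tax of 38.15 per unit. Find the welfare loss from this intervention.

Competitive equilibrium: 89.9 − 2.75q = 17.44 + q → q* = 19.3227, p* = 36.7627.
With the tax, the buyer price exceeds the seller price by 38.15: (89.9 − 2.75q) − (17.44 + q) = 38.15 → q' = 9.1493.
Δq = 19.3227 − 9.1493 = 10.1734; the wedge equals the tax, 38.15.
Deadweight loss = ½ × 10.1734 × 38.15 = 194.06.

194.06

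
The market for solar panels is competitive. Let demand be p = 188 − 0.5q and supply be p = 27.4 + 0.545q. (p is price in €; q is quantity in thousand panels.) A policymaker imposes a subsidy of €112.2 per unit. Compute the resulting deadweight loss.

Competitive equilibrium: 188 − 0.5q = 27.4 + 0.545q → q* = 153.6842, p* = 111.1579.
The subsidy lowers effective supply by 112.2: p = 0.545q − 84.8.
New quantity: 188 − 0.5q = 0.545q − 84.8 → q' = 261.0526.
Overproduction Δq = 261.0526 − 153.6842 = 107.3684; wedge = subsidy = 112.2.
The triangle = ½ × 107.3684 × 112.2 = €6023.37 thousand.

€6023.37 thousand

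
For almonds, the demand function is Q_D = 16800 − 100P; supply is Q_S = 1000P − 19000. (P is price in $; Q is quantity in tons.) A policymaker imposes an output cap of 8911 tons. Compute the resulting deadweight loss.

$118129.93

In inverse form: demand P = 168 − 0.01Q, supply P = 19 + 0.001Q.
Competitive equilibrium: 168 − 0.01Q = 19 + 0.001Q → Q* = 13545.4545, P* = 32.5455.
At Q = 8911: demand price = 168 − 0.01·8911 = 78.89; supply price = 19 + 0.001·8911 = 27.911.
ΔQ = 13545.4545 − 8911 = 4634.4545; wedge = 78.89 − 27.911 = 50.979.
Welfare loss = ½ × 4634.4545 × 50.979 = $118129.93.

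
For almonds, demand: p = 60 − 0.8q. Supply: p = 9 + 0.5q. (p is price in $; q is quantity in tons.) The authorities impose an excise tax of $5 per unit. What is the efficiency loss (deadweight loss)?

Competitive equilibrium: 60 − 0.8q = 9 + 0.5q → q* = 39.2308, p* = 28.6154.
With the tax, the buyer price exceeds the seller price by 5: (60 − 0.8q) − (9 + 0.5q) = 5 → q' = 35.3846.
Δq = 39.2308 − 35.3846 = 3.8462; the wedge equals the tax, 5.
Deadweight loss = ½ × 3.8462 × 5 = $9.62.

$9.62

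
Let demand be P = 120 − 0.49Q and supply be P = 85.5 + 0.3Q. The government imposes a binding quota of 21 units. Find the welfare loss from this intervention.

Competitive equilibrium: 120 − 0.49Q = 85.5 + 0.3Q → Q* = 43.6709, P* = 98.6013.
At Q = 21: demand price = 120 − 0.49·21 = 109.71; supply price = 85.5 + 0.3·21 = 91.8.
ΔQ = 43.6709 − 21 = 22.6709; wedge = 109.71 − 91.8 = 17.91.
The triangle = ½ × 22.6709 × 17.91 = 203.02.

203.02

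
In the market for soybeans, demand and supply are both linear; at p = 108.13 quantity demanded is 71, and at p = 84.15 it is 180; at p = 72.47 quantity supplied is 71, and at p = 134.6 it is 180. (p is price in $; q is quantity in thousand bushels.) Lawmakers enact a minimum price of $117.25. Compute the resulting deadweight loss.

Demand slope = (84.15 − 108.13)/(180 − 71) = −0.22, so p = 123.75 − 0.22q.
Supply slope = (134.6 − 72.47)/(180 − 71) = 0.57, so p = 32 + 0.57q.
Competitive equilibrium: 123.75 − 0.22q = 32 + 0.57q → q* = 116.1392, p* = 98.1994.
At the floor p = 117.25, quantity demanded = (123.75 − 117.25)/0.22 = 29.5455.
Sellers' marginal cost at q' = 29.5455: 32 + 0.57·29.5455 = 48.8409.
Δq = 116.1392 − 29.5455 = 86.5937; wedge = 117.25 − 48.8409 = 68.4091.
The triangle = ½ × 86.5937 × 68.4091 = $2961.90 thousand.

$2961.90 thousand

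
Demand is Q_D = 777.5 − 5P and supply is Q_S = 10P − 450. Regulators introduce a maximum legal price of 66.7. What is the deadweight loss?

In inverse form: demand P = 155.5 − 0.2Q, supply P = 45 + 0.1Q.
Competitive equilibrium: 155.5 − 0.2Q = 45 + 0.1Q → Q* = 368.3333, P* = 81.8333.
At the ceiling P = 66.7, quantity supplied = (66.7 − 45)/0.1 = 217.
Willingness to pay at Q' = 217: 155.5 − 0.2·217 = 112.1.
ΔQ = 368.3333 − 217 = 151.3333; wedge = 112.1 − 66.7 = 45.4.
Welfare loss = ½ × 151.3333 × 45.4 = 3435.27.

3435.27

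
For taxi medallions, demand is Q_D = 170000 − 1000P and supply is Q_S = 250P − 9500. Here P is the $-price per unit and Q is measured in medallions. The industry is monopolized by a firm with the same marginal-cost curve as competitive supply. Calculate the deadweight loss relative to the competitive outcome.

$48400

In inverse form: demand P = 170 − 0.001Q, supply P = 38 + 0.004Q.
Competitive equilibrium: 170 − 0.001Q = 38 + 0.004Q → Q* = 26400, P* = 143.6.
Marginal revenue: MR = 170 − 0.002Q. Set MR = MC: 170 − 0.002Q = 38 + 0.004Q → Q_m = 22000.
Price P_m = 170 − 0.001·22000 = 148; MC(Q_m) = 38 + 0.004·22000 = 126.
Competitive Q* = 26400, so ΔQ = 4400; wedge = 148 − 126 = 22.
The triangle = ½ × 4400 × 22 = $48400.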